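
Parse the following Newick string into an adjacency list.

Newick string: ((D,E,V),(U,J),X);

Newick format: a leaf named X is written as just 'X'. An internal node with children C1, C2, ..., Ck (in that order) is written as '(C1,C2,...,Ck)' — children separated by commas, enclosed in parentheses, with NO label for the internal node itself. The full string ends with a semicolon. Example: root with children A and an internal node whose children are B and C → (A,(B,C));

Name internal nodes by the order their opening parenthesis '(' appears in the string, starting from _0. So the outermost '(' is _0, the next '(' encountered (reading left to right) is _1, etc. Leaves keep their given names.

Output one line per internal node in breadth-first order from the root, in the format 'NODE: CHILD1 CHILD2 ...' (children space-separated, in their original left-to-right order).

Answer: _0: _1 _2 X
_1: D E V
_2: U J

Derivation:
Input: ((D,E,V),(U,J),X);
Scanning left-to-right, naming '(' by encounter order:
  pos 0: '(' -> open internal node _0 (depth 1)
  pos 1: '(' -> open internal node _1 (depth 2)
  pos 7: ')' -> close internal node _1 (now at depth 1)
  pos 9: '(' -> open internal node _2 (depth 2)
  pos 13: ')' -> close internal node _2 (now at depth 1)
  pos 16: ')' -> close internal node _0 (now at depth 0)
Total internal nodes: 3
BFS adjacency from root:
  _0: _1 _2 X
  _1: D E V
  _2: U J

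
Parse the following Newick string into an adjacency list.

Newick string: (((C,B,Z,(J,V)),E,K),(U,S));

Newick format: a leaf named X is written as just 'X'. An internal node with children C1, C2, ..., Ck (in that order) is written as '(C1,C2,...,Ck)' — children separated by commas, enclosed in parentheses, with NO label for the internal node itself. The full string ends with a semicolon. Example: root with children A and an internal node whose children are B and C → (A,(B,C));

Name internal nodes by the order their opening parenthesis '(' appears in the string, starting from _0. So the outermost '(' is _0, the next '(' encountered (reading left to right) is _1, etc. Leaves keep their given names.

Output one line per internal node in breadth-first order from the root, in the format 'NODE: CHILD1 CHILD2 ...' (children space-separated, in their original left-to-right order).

Answer: _0: _1 _4
_1: _2 E K
_4: U S
_2: C B Z _3
_3: J V

Derivation:
Input: (((C,B,Z,(J,V)),E,K),(U,S));
Scanning left-to-right, naming '(' by encounter order:
  pos 0: '(' -> open internal node _0 (depth 1)
  pos 1: '(' -> open internal node _1 (depth 2)
  pos 2: '(' -> open internal node _2 (depth 3)
  pos 9: '(' -> open internal node _3 (depth 4)
  pos 13: ')' -> close internal node _3 (now at depth 3)
  pos 14: ')' -> close internal node _2 (now at depth 2)
  pos 19: ')' -> close internal node _1 (now at depth 1)
  pos 21: '(' -> open internal node _4 (depth 2)
  pos 25: ')' -> close internal node _4 (now at depth 1)
  pos 26: ')' -> close internal node _0 (now at depth 0)
Total internal nodes: 5
BFS adjacency from root:
  _0: _1 _4
  _1: _2 E K
  _4: U S
  _2: C B Z _3
  _3: J V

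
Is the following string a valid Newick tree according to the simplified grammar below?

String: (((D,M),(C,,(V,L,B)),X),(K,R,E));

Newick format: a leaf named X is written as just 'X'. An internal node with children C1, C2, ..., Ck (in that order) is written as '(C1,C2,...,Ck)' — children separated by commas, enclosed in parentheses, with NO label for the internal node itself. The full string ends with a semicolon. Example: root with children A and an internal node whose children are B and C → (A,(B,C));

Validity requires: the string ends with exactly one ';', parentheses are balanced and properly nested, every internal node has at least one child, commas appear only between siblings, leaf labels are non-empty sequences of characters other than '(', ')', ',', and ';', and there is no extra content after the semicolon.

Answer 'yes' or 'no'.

Input: (((D,M),(C,,(V,L,B)),X),(K,R,E));
Paren balance: 6 '(' vs 6 ')' OK
Ends with single ';': True
Full parse: FAILS (empty leaf label at pos 11)
Valid: False

Answer: no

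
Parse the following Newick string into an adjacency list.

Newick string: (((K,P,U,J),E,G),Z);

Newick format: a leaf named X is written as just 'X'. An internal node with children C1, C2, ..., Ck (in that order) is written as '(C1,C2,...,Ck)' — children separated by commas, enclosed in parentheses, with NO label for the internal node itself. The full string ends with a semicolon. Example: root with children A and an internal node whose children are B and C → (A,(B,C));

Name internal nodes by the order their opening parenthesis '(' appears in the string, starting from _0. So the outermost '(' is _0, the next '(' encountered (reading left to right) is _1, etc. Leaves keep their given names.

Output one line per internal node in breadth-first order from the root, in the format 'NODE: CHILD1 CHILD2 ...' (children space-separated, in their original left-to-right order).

Input: (((K,P,U,J),E,G),Z);
Scanning left-to-right, naming '(' by encounter order:
  pos 0: '(' -> open internal node _0 (depth 1)
  pos 1: '(' -> open internal node _1 (depth 2)
  pos 2: '(' -> open internal node _2 (depth 3)
  pos 10: ')' -> close internal node _2 (now at depth 2)
  pos 15: ')' -> close internal node _1 (now at depth 1)
  pos 18: ')' -> close internal node _0 (now at depth 0)
Total internal nodes: 3
BFS adjacency from root:
  _0: _1 Z
  _1: _2 E G
  _2: K P U J

Answer: _0: _1 Z
_1: _2 E G
_2: K P U J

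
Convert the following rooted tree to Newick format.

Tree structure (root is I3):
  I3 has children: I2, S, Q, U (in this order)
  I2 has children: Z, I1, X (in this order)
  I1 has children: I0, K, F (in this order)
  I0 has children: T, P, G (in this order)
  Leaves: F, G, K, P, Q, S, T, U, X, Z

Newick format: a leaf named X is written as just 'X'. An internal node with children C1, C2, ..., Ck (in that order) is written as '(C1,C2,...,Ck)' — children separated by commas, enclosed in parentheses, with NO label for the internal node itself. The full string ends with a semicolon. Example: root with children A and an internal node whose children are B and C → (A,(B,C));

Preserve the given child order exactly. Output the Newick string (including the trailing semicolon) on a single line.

Answer: ((Z,((T,P,G),K,F),X),S,Q,U);

Derivation:
internal I3 with children ['I2', 'S', 'Q', 'U']
  internal I2 with children ['Z', 'I1', 'X']
    leaf 'Z' → 'Z'
    internal I1 with children ['I0', 'K', 'F']
      internal I0 with children ['T', 'P', 'G']
        leaf 'T' → 'T'
        leaf 'P' → 'P'
        leaf 'G' → 'G'
      → '(T,P,G)'
      leaf 'K' → 'K'
      leaf 'F' → 'F'
    → '((T,P,G),K,F)'
    leaf 'X' → 'X'
  → '(Z,((T,P,G),K,F),X)'
  leaf 'S' → 'S'
  leaf 'Q' → 'Q'
  leaf 'U' → 'U'
→ '((Z,((T,P,G),K,F),X),S,Q,U)'
Final: ((Z,((T,P,G),K,F),X),S,Q,U);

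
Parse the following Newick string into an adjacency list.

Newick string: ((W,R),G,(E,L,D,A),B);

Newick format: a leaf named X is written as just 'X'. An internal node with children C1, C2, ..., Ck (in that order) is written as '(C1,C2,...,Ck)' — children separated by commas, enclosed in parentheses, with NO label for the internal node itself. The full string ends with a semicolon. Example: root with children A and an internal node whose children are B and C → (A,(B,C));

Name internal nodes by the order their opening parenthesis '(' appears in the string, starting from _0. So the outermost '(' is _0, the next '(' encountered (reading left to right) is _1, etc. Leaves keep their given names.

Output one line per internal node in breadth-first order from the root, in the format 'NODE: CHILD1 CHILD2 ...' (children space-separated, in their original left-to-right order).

Answer: _0: _1 G _2 B
_1: W R
_2: E L D A

Derivation:
Input: ((W,R),G,(E,L,D,A),B);
Scanning left-to-right, naming '(' by encounter order:
  pos 0: '(' -> open internal node _0 (depth 1)
  pos 1: '(' -> open internal node _1 (depth 2)
  pos 5: ')' -> close internal node _1 (now at depth 1)
  pos 9: '(' -> open internal node _2 (depth 2)
  pos 17: ')' -> close internal node _2 (now at depth 1)
  pos 20: ')' -> close internal node _0 (now at depth 0)
Total internal nodes: 3
BFS adjacency from root:
  _0: _1 G _2 B
  _1: W R
  _2: E L D A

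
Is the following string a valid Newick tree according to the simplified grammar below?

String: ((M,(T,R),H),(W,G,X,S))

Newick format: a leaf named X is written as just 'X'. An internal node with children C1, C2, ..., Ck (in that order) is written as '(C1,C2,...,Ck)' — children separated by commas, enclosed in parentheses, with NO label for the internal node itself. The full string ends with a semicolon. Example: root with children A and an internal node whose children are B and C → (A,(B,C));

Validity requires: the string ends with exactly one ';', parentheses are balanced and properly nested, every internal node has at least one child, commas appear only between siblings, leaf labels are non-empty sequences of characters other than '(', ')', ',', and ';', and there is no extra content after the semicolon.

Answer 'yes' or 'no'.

Input: ((M,(T,R),H),(W,G,X,S))
Paren balance: 4 '(' vs 4 ')' OK
Ends with single ';': False
Full parse: FAILS (must end with ;)
Valid: False

Answer: no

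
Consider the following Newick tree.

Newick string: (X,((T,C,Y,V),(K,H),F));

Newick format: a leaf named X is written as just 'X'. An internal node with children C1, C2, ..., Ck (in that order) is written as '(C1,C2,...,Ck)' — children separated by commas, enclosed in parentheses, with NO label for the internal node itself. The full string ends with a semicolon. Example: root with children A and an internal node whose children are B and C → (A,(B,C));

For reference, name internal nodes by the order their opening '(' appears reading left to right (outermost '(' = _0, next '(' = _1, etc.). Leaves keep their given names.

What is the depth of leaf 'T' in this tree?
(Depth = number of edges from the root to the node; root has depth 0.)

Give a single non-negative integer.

Answer: 3

Derivation:
Newick: (X,((T,C,Y,V),(K,H),F));
Naming internals by '(' encounter order: outermost '(' = _0, next = _1, ...
Query node: T
Path from root: _0 -> _1 -> _2 -> T
Depth of T: 3 (number of edges from root)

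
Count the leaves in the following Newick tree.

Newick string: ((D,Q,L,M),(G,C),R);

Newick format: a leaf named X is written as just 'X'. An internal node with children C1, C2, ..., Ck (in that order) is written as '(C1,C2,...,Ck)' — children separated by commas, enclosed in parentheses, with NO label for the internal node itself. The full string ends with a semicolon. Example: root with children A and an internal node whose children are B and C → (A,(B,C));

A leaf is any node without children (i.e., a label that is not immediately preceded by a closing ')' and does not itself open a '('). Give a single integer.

Answer: 7

Derivation:
Newick: ((D,Q,L,M),(G,C),R);
Scan left-to-right; a leaf is any maximal label run not followed by '(':
  pos 2: leaf 'D' → count = 1
  pos 4: leaf 'Q' → count = 2
  pos 6: leaf 'L' → count = 3
  pos 8: leaf 'M' → count = 4
  pos 12: leaf 'G' → count = 5
  pos 14: leaf 'C' → count = 6
  pos 17: leaf 'R' → count = 7
Total leaves: 7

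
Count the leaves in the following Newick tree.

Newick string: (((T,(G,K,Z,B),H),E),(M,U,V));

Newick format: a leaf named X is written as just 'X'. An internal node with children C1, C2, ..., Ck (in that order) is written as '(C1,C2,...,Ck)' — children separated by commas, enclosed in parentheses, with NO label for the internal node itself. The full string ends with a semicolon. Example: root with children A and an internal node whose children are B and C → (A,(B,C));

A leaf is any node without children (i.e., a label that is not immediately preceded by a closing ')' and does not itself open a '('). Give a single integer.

Answer: 10

Derivation:
Newick: (((T,(G,K,Z,B),H),E),(M,U,V));
Scan left-to-right; a leaf is any maximal label run not followed by '(':
  pos 3: leaf 'T' → count = 1
  pos 6: leaf 'G' → count = 2
  pos 8: leaf 'K' → count = 3
  pos 10: leaf 'Z' → count = 4
  pos 12: leaf 'B' → count = 5
  pos 15: leaf 'H' → count = 6
  pos 18: leaf 'E' → count = 7
  pos 22: leaf 'M' → count = 8
  pos 24: leaf 'U' → count = 9
  pos 26: leaf 'V' → count = 10
Total leaves: 10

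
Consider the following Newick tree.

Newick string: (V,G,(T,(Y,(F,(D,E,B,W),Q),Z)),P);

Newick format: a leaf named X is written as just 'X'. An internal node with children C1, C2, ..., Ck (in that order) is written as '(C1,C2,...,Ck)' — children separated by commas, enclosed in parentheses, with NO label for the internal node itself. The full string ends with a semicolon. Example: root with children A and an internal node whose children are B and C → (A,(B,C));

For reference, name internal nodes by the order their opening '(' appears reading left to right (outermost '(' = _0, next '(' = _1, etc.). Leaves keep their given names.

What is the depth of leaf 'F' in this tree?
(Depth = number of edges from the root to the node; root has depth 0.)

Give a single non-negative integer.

Newick: (V,G,(T,(Y,(F,(D,E,B,W),Q),Z)),P);
Naming internals by '(' encounter order: outermost '(' = _0, next = _1, ...
Query node: F
Path from root: _0 -> _1 -> _2 -> _3 -> F
Depth of F: 4 (number of edges from root)

Answer: 4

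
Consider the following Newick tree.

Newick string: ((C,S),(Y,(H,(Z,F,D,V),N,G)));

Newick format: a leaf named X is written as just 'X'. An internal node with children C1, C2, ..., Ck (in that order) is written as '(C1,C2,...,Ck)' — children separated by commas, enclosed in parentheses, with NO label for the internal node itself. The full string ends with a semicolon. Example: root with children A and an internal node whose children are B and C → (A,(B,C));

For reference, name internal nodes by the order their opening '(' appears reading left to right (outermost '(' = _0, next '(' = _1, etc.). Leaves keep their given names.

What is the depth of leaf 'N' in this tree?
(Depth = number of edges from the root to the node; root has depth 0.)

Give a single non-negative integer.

Newick: ((C,S),(Y,(H,(Z,F,D,V),N,G)));
Naming internals by '(' encounter order: outermost '(' = _0, next = _1, ...
Query node: N
Path from root: _0 -> _2 -> _3 -> N
Depth of N: 3 (number of edges from root)

Answer: 3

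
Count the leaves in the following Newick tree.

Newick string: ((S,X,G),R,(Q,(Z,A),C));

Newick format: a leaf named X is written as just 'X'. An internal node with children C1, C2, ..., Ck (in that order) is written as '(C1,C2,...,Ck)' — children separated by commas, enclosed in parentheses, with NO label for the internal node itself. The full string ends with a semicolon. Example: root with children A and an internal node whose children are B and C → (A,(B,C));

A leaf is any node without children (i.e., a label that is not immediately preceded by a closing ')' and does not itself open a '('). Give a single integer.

Answer: 8

Derivation:
Newick: ((S,X,G),R,(Q,(Z,A),C));
Scan left-to-right; a leaf is any maximal label run not followed by '(':
  pos 2: leaf 'S' → count = 1
  pos 4: leaf 'X' → count = 2
  pos 6: leaf 'G' → count = 3
  pos 9: leaf 'R' → count = 4
  pos 12: leaf 'Q' → count = 5
  pos 15: leaf 'Z' → count = 6
  pos 17: leaf 'A' → count = 7
  pos 20: leaf 'C' → count = 8
Total leaves: 8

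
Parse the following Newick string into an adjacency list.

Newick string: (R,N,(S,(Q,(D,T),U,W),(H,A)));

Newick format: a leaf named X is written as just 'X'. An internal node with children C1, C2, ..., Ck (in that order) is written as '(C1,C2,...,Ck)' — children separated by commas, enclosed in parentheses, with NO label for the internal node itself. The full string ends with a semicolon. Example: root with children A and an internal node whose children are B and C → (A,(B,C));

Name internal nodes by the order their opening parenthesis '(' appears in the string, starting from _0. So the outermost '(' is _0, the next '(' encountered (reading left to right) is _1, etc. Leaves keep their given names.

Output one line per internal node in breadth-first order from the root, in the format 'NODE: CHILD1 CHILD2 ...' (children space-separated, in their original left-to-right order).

Input: (R,N,(S,(Q,(D,T),U,W),(H,A)));
Scanning left-to-right, naming '(' by encounter order:
  pos 0: '(' -> open internal node _0 (depth 1)
  pos 5: '(' -> open internal node _1 (depth 2)
  pos 8: '(' -> open internal node _2 (depth 3)
  pos 11: '(' -> open internal node _3 (depth 4)
  pos 15: ')' -> close internal node _3 (now at depth 3)
  pos 20: ')' -> close internal node _2 (now at depth 2)
  pos 22: '(' -> open internal node _4 (depth 3)
  pos 26: ')' -> close internal node _4 (now at depth 2)
  pos 27: ')' -> close internal node _1 (now at depth 1)
  pos 28: ')' -> close internal node _0 (now at depth 0)
Total internal nodes: 5
BFS adjacency from root:
  _0: R N _1
  _1: S _2 _4
  _2: Q _3 U W
  _4: H A
  _3: D T

Answer: _0: R N _1
_1: S _2 _4
_2: Q _3 U W
_4: H A
_3: D T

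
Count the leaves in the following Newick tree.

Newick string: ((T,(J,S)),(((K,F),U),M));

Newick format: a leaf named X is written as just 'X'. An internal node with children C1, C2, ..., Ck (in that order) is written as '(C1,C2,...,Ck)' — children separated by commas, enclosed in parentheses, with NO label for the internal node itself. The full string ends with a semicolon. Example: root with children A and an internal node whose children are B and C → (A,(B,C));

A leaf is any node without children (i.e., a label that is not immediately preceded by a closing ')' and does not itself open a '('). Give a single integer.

Answer: 7

Derivation:
Newick: ((T,(J,S)),(((K,F),U),M));
Scan left-to-right; a leaf is any maximal label run not followed by '(':
  pos 2: leaf 'T' → count = 1
  pos 5: leaf 'J' → count = 2
  pos 7: leaf 'S' → count = 3
  pos 14: leaf 'K' → count = 4
  pos 16: leaf 'F' → count = 5
  pos 19: leaf 'U' → count = 6
  pos 22: leaf 'M' → count = 7
Total leaves: 7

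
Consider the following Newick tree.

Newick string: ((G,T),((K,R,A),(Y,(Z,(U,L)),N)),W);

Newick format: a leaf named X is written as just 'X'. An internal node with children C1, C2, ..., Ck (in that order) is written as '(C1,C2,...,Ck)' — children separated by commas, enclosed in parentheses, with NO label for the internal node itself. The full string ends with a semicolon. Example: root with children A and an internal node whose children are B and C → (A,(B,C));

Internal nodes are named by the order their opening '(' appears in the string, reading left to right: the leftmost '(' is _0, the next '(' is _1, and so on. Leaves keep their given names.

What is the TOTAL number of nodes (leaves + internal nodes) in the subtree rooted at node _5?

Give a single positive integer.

Newick: ((G,T),((K,R,A),(Y,(Z,(U,L)),N)),W);
Locate _5: it is the '(' at position 19 (the 6th '(' reading left to right).
Query: subtree rooted at _5
_5: subtree_size = 1 + 4
  Z: subtree_size = 1 + 0
  _6: subtree_size = 1 + 2
    U: subtree_size = 1 + 0
    L: subtree_size = 1 + 0
Total subtree size of _5: 5

Answer: 5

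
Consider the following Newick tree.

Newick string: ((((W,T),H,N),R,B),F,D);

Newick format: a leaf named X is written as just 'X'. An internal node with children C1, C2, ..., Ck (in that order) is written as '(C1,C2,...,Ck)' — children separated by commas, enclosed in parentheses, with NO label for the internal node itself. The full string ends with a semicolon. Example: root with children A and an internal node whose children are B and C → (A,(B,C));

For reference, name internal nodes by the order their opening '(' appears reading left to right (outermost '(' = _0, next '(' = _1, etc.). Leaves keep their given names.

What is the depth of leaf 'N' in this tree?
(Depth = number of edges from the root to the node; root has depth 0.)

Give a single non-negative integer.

Answer: 3

Derivation:
Newick: ((((W,T),H,N),R,B),F,D);
Naming internals by '(' encounter order: outermost '(' = _0, next = _1, ...
Query node: N
Path from root: _0 -> _1 -> _2 -> N
Depth of N: 3 (number of edges from root)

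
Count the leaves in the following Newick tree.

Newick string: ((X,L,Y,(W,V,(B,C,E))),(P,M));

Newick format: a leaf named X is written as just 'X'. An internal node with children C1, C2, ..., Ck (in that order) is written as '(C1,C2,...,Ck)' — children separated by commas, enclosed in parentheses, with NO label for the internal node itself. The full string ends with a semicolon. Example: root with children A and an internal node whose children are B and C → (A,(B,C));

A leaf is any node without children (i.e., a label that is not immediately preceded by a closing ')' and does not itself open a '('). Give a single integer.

Answer: 10

Derivation:
Newick: ((X,L,Y,(W,V,(B,C,E))),(P,M));
Scan left-to-right; a leaf is any maximal label run not followed by '(':
  pos 2: leaf 'X' → count = 1
  pos 4: leaf 'L' → count = 2
  pos 6: leaf 'Y' → count = 3
  pos 9: leaf 'W' → count = 4
  pos 11: leaf 'V' → count = 5
  pos 14: leaf 'B' → count = 6
  pos 16: leaf 'C' → count = 7
  pos 18: leaf 'E' → count = 8
  pos 24: leaf 'P' → count = 9
  pos 26: leaf 'M' → count = 10
Total leaves: 10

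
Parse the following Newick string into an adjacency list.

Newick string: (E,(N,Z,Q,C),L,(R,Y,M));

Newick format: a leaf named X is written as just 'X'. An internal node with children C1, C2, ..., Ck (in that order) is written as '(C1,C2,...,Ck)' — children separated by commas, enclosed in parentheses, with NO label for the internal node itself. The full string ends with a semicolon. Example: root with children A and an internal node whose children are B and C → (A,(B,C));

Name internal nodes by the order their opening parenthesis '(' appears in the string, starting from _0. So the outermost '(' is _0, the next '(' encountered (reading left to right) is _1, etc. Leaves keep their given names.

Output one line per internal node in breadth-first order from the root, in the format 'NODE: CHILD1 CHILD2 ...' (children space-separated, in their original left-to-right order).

Input: (E,(N,Z,Q,C),L,(R,Y,M));
Scanning left-to-right, naming '(' by encounter order:
  pos 0: '(' -> open internal node _0 (depth 1)
  pos 3: '(' -> open internal node _1 (depth 2)
  pos 11: ')' -> close internal node _1 (now at depth 1)
  pos 15: '(' -> open internal node _2 (depth 2)
  pos 21: ')' -> close internal node _2 (now at depth 1)
  pos 22: ')' -> close internal node _0 (now at depth 0)
Total internal nodes: 3
BFS adjacency from root:
  _0: E _1 L _2
  _1: N Z Q C
  _2: R Y M

Answer: _0: E _1 L _2
_1: N Z Q C
_2: R Y M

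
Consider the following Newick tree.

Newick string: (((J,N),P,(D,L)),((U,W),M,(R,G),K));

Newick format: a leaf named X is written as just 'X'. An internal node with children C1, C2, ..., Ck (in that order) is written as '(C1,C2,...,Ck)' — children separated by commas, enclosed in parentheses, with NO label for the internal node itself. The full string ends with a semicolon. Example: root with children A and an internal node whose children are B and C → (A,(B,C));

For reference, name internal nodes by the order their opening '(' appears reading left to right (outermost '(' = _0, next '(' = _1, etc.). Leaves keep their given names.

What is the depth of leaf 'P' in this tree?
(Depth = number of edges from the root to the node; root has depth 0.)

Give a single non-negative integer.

Newick: (((J,N),P,(D,L)),((U,W),M,(R,G),K));
Naming internals by '(' encounter order: outermost '(' = _0, next = _1, ...
Query node: P
Path from root: _0 -> _1 -> P
Depth of P: 2 (number of edges from root)

Answer: 2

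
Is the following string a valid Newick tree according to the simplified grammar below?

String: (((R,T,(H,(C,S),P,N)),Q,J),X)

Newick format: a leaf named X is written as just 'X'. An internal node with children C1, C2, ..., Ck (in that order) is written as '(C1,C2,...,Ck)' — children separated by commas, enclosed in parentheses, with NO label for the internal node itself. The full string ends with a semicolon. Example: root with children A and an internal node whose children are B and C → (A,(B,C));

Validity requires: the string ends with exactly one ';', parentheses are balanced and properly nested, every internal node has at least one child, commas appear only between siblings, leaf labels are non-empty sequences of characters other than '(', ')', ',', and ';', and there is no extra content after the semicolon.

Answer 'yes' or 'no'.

Answer: no

Derivation:
Input: (((R,T,(H,(C,S),P,N)),Q,J),X)
Paren balance: 5 '(' vs 5 ')' OK
Ends with single ';': False
Full parse: FAILS (must end with ;)
Valid: False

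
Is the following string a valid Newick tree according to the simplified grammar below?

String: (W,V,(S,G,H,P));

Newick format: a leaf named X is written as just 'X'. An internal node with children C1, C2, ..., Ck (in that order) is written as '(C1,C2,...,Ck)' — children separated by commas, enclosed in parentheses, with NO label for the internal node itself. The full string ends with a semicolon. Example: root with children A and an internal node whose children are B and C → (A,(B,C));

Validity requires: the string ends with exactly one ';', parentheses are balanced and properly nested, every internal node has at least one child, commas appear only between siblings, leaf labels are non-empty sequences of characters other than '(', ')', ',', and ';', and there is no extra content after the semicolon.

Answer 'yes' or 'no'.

Input: (W,V,(S,G,H,P));
Paren balance: 2 '(' vs 2 ')' OK
Ends with single ';': True
Full parse: OK
Valid: True

Answer: yes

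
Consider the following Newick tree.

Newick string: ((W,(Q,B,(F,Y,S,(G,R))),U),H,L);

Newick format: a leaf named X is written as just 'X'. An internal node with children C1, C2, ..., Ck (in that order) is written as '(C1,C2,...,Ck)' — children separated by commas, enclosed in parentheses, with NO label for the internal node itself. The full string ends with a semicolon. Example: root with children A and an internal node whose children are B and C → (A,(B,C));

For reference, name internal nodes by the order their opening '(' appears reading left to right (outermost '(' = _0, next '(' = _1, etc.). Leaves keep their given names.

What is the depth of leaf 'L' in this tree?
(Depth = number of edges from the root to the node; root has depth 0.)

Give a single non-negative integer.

Newick: ((W,(Q,B,(F,Y,S,(G,R))),U),H,L);
Naming internals by '(' encounter order: outermost '(' = _0, next = _1, ...
Query node: L
Path from root: _0 -> L
Depth of L: 1 (number of edges from root)

Answer: 1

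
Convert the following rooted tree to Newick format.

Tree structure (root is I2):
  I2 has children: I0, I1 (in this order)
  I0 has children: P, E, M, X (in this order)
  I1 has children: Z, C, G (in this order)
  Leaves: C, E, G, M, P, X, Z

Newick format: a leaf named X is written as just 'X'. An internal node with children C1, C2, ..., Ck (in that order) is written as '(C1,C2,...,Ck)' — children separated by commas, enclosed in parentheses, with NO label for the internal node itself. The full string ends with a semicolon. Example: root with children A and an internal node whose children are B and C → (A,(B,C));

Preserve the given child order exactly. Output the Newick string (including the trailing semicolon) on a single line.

Answer: ((P,E,M,X),(Z,C,G));

Derivation:
internal I2 with children ['I0', 'I1']
  internal I0 with children ['P', 'E', 'M', 'X']
    leaf 'P' → 'P'
    leaf 'E' → 'E'
    leaf 'M' → 'M'
    leaf 'X' → 'X'
  → '(P,E,M,X)'
  internal I1 with children ['Z', 'C', 'G']
    leaf 'Z' → 'Z'
    leaf 'C' → 'C'
    leaf 'G' → 'G'
  → '(Z,C,G)'
→ '((P,E,M,X),(Z,C,G))'
Final: ((P,E,M,X),(Z,C,G));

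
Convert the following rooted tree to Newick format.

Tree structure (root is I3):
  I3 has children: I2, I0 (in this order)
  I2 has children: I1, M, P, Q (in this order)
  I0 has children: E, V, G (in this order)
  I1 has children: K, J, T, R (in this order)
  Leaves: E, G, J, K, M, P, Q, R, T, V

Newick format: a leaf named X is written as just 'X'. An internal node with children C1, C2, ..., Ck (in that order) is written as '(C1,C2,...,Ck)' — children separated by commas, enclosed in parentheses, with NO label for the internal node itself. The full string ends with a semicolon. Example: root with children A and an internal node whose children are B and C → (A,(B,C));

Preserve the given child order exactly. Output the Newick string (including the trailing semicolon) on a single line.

Answer: (((K,J,T,R),M,P,Q),(E,V,G));

Derivation:
internal I3 with children ['I2', 'I0']
  internal I2 with children ['I1', 'M', 'P', 'Q']
    internal I1 with children ['K', 'J', 'T', 'R']
      leaf 'K' → 'K'
      leaf 'J' → 'J'
      leaf 'T' → 'T'
      leaf 'R' → 'R'
    → '(K,J,T,R)'
    leaf 'M' → 'M'
    leaf 'P' → 'P'
    leaf 'Q' → 'Q'
  → '((K,J,T,R),M,P,Q)'
  internal I0 with children ['E', 'V', 'G']
    leaf 'E' → 'E'
    leaf 'V' → 'V'
    leaf 'G' → 'G'
  → '(E,V,G)'
→ '(((K,J,T,R),M,P,Q),(E,V,G))'
Final: (((K,J,T,R),M,P,Q),(E,V,G));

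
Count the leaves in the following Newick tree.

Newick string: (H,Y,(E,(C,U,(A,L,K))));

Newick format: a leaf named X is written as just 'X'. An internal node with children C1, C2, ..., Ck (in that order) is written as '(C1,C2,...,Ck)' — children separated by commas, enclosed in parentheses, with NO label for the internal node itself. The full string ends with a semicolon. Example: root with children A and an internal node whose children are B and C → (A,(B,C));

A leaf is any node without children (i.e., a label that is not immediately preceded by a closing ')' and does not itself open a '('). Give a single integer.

Answer: 8

Derivation:
Newick: (H,Y,(E,(C,U,(A,L,K))));
Scan left-to-right; a leaf is any maximal label run not followed by '(':
  pos 1: leaf 'H' → count = 1
  pos 3: leaf 'Y' → count = 2
  pos 6: leaf 'E' → count = 3
  pos 9: leaf 'C' → count = 4
  pos 11: leaf 'U' → count = 5
  pos 14: leaf 'A' → count = 6
  pos 16: leaf 'L' → count = 7
  pos 18: leaf 'K' → count = 8
Total leaves: 8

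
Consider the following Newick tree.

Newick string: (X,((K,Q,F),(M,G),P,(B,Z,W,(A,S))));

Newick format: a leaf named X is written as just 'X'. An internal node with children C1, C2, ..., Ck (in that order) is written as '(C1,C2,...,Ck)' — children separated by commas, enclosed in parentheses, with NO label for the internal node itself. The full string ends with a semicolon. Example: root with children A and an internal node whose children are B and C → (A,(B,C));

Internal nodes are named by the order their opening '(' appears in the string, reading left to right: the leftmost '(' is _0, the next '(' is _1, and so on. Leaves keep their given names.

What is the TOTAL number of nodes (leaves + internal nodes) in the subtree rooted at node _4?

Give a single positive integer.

Newick: (X,((K,Q,F),(M,G),P,(B,Z,W,(A,S))));
Locate _4: it is the '(' at position 20 (the 5th '(' reading left to right).
Query: subtree rooted at _4
_4: subtree_size = 1 + 6
  B: subtree_size = 1 + 0
  Z: subtree_size = 1 + 0
  W: subtree_size = 1 + 0
  _5: subtree_size = 1 + 2
    A: subtree_size = 1 + 0
    S: subtree_size = 1 + 0
Total subtree size of _4: 7

Answer: 7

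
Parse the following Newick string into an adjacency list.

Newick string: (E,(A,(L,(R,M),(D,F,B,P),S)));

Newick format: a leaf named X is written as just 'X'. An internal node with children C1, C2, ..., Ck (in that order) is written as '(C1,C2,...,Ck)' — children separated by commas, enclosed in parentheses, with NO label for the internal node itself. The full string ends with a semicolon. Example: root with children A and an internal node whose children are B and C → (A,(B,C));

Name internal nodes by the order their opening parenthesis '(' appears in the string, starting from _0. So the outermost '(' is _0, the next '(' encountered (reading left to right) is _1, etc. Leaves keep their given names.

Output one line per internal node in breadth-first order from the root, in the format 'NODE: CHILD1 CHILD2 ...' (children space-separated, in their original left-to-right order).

Answer: _0: E _1
_1: A _2
_2: L _3 _4 S
_3: R M
_4: D F B P

Derivation:
Input: (E,(A,(L,(R,M),(D,F,B,P),S)));
Scanning left-to-right, naming '(' by encounter order:
  pos 0: '(' -> open internal node _0 (depth 1)
  pos 3: '(' -> open internal node _1 (depth 2)
  pos 6: '(' -> open internal node _2 (depth 3)
  pos 9: '(' -> open internal node _3 (depth 4)
  pos 13: ')' -> close internal node _3 (now at depth 3)
  pos 15: '(' -> open internal node _4 (depth 4)
  pos 23: ')' -> close internal node _4 (now at depth 3)
  pos 26: ')' -> close internal node _2 (now at depth 2)
  pos 27: ')' -> close internal node _1 (now at depth 1)
  pos 28: ')' -> close internal node _0 (now at depth 0)
Total internal nodes: 5
BFS adjacency from root:
  _0: E _1
  _1: A _2
  _2: L _3 _4 S
  _3: R M
  _4: D F B P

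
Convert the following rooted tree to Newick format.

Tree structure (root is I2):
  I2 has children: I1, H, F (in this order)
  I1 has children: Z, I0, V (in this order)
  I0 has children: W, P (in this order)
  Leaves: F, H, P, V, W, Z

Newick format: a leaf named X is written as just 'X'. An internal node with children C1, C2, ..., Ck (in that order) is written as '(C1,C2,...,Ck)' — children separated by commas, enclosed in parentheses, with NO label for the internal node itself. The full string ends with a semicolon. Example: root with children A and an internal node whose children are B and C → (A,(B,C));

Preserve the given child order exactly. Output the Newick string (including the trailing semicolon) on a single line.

Answer: ((Z,(W,P),V),H,F);

Derivation:
internal I2 with children ['I1', 'H', 'F']
  internal I1 with children ['Z', 'I0', 'V']
    leaf 'Z' → 'Z'
    internal I0 with children ['W', 'P']
      leaf 'W' → 'W'
      leaf 'P' → 'P'
    → '(W,P)'
    leaf 'V' → 'V'
  → '(Z,(W,P),V)'
  leaf 'H' → 'H'
  leaf 'F' → 'F'
→ '((Z,(W,P),V),H,F)'
Final: ((Z,(W,P),V),H,F);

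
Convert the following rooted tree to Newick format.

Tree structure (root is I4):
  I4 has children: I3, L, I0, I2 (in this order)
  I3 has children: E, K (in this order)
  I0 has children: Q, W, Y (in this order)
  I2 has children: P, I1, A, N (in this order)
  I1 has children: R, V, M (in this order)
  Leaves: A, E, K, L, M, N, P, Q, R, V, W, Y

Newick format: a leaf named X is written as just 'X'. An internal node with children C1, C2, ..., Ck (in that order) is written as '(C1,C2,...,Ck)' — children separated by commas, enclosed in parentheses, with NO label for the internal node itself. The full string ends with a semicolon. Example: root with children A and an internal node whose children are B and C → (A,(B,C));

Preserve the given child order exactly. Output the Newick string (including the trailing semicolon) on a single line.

Answer: ((E,K),L,(Q,W,Y),(P,(R,V,M),A,N));

Derivation:
internal I4 with children ['I3', 'L', 'I0', 'I2']
  internal I3 with children ['E', 'K']
    leaf 'E' → 'E'
    leaf 'K' → 'K'
  → '(E,K)'
  leaf 'L' → 'L'
  internal I0 with children ['Q', 'W', 'Y']
    leaf 'Q' → 'Q'
    leaf 'W' → 'W'
    leaf 'Y' → 'Y'
  → '(Q,W,Y)'
  internal I2 with children ['P', 'I1', 'A', 'N']
    leaf 'P' → 'P'
    internal I1 with children ['R', 'V', 'M']
      leaf 'R' → 'R'
      leaf 'V' → 'V'
      leaf 'M' → 'M'
    → '(R,V,M)'
    leaf 'A' → 'A'
    leaf 'N' → 'N'
  → '(P,(R,V,M),A,N)'
→ '((E,K),L,(Q,W,Y),(P,(R,V,M),A,N))'
Final: ((E,K),L,(Q,W,Y),(P,(R,V,M),A,N));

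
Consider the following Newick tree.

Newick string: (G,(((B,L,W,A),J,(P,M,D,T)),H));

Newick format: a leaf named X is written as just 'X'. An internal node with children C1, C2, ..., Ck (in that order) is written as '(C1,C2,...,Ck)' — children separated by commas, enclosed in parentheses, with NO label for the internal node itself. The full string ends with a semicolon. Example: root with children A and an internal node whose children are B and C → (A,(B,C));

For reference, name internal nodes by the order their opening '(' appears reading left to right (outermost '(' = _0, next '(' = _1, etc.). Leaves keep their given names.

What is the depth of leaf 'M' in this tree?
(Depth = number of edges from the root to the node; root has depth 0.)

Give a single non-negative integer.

Answer: 4

Derivation:
Newick: (G,(((B,L,W,A),J,(P,M,D,T)),H));
Naming internals by '(' encounter order: outermost '(' = _0, next = _1, ...
Query node: M
Path from root: _0 -> _1 -> _2 -> _4 -> M
Depth of M: 4 (number of edges from root)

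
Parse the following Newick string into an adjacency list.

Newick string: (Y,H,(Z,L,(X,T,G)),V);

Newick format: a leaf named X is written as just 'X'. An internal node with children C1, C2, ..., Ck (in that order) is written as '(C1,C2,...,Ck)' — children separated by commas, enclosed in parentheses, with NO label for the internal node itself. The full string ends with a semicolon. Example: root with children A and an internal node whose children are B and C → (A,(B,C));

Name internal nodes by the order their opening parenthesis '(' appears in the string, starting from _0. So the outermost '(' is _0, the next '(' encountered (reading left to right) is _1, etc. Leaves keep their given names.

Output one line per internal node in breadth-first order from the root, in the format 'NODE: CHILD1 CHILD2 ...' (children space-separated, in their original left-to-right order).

Input: (Y,H,(Z,L,(X,T,G)),V);
Scanning left-to-right, naming '(' by encounter order:
  pos 0: '(' -> open internal node _0 (depth 1)
  pos 5: '(' -> open internal node _1 (depth 2)
  pos 10: '(' -> open internal node _2 (depth 3)
  pos 16: ')' -> close internal node _2 (now at depth 2)
  pos 17: ')' -> close internal node _1 (now at depth 1)
  pos 20: ')' -> close internal node _0 (now at depth 0)
Total internal nodes: 3
BFS adjacency from root:
  _0: Y H _1 V
  _1: Z L _2
  _2: X T G

Answer: _0: Y H _1 V
_1: Z L _2
_2: X T G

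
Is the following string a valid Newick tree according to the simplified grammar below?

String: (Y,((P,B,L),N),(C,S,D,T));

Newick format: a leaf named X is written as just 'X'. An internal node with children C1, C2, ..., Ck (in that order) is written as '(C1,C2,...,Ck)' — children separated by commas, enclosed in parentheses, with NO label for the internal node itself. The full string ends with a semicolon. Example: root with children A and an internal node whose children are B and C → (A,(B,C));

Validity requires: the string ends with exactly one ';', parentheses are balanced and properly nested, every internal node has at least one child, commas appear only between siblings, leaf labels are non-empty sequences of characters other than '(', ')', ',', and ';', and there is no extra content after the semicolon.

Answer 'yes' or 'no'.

Answer: yes

Derivation:
Input: (Y,((P,B,L),N),(C,S,D,T));
Paren balance: 4 '(' vs 4 ')' OK
Ends with single ';': True
Full parse: OK
Valid: True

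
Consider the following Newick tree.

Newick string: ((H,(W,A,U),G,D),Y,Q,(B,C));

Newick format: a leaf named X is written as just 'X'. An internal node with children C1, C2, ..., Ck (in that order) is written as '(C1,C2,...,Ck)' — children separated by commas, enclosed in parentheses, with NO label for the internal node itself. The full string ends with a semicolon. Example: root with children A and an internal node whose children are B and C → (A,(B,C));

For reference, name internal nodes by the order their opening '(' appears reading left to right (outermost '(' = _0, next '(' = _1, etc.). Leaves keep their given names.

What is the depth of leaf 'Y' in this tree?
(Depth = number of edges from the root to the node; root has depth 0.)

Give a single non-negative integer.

Newick: ((H,(W,A,U),G,D),Y,Q,(B,C));
Naming internals by '(' encounter order: outermost '(' = _0, next = _1, ...
Query node: Y
Path from root: _0 -> Y
Depth of Y: 1 (number of edges from root)

Answer: 1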